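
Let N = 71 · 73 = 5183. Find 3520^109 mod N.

Mod 71: 3520 ≡ 41; by Fermat, exponent reduces to 109 mod 70 = 39; 41^39 ≡ 39 (mod 71).
Mod 73: 3520 ≡ 16; by Fermat, exponent reduces to 109 mod 72 = 37; 16^37 ≡ 16 (mod 73).
Combine by CRT: x ≡ 39 (mod 71), x ≡ 16 (mod 73) ⇒ x ≡ 3447 (mod 5183).

3447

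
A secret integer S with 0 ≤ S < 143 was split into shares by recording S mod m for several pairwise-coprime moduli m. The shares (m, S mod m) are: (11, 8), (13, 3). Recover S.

107

From S ≡ 8 (mod 11) write S = 8 + 11t. Substituting into S ≡ 3 (mod 13) gives 11t ≡ 8 (mod 13), and since 11⁻¹ ≡ 6 (mod 13), t ≡ 9. Hence S ≡ 8 + 11·9 = 107 (mod 143).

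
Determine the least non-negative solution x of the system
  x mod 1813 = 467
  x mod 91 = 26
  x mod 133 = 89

43979

Combine the congruences pairwise.
gcd(1813, 91) = 7 and 7 | (26 − 467), so the pair is consistent; merging gives x ≡ 20410 (mod 23569), where 23569 = lcm(1813, 91).
gcd(23569, 133) = 7 and 7 | (89 − 20410), so the pair is consistent; merging gives x ≡ 43979 (mod 447811), where 447811 = lcm(23569, 133).
The solution is unique modulo lcm(1813, 91, 133) = 447811.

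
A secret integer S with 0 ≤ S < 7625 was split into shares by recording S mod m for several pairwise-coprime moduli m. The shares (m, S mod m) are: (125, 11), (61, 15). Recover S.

From S ≡ 11 (mod 125) write S = 11 + 125t. Substituting into S ≡ 15 (mod 61) gives 125t ≡ 4 (mod 61), and since 3⁻¹ ≡ 41 (mod 61), t ≡ 42. Hence S ≡ 11 + 125·42 = 5261 (mod 7625).

5261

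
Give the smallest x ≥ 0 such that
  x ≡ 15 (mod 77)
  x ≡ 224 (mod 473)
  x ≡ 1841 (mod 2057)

Combine the congruences pairwise.
gcd(77, 473) = 11 and 11 | (224 − 15), so the pair is consistent; merging gives x ≡ 1170 (mod 3311), where 3311 = lcm(77, 473).
gcd(3311, 2057) = 11 and 11 | (1841 − 1170), so the pair is consistent; merging gives x ≡ 388557 (mod 619157), where 619157 = lcm(3311, 2057).
The solution is unique modulo lcm(77, 473, 2057) = 619157.

388557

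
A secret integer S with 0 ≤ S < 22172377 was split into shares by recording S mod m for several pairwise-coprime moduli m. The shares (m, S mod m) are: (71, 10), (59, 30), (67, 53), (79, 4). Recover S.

The moduli are pairwise coprime; N = 71·59·67·79 = 22172377.
N/71 = 312287; 312287 ≡ 29 (mod 71); 29·49 ≡ 1, so inverse 49.
N/59 = 375803; 375803 ≡ 32 (mod 59); 32·24 ≡ 1, so inverse 24.
N/67 = 330931; 330931 ≡ 18 (mod 67); 18·41 ≡ 1, so inverse 41.
N/79 = 280663; 280663 ≡ 55 (mod 79); 55·23 ≡ 1, so inverse 23.
S ≡ 10·312287·49 + 30·375803·24 + 53·330931·41 + 4·280663·23 = 1168532849.
1168532849 mod 22172377 = 15569245.

15569245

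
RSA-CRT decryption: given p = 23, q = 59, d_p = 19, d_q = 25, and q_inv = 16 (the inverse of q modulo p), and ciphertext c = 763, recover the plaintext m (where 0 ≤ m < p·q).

m₁ = c^(d_p) mod p: c ≡ 4 (mod 23), and 4^19 mod 23 = 9.
m₂ = c^(d_q) mod q: c ≡ 55 (mod 59), and 55^25 mod 59 = 56.
h = q_inv·(m₁ − m₂) mod p = 16·(9 − 56) mod 23 = 7.
m = m₂ + h·q = 56 + 7·59 = 469.

469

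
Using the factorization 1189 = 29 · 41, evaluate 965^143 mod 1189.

135

Mod 29: 965 ≡ 8; by Fermat, exponent reduces to 143 mod 28 = 3; 8^3 ≡ 19 (mod 29).
Mod 41: 965 ≡ 22; by Fermat, exponent reduces to 143 mod 40 = 23; 22^23 ≡ 12 (mod 41).
Combine by CRT: x ≡ 19 (mod 29), x ≡ 12 (mod 41) ⇒ x ≡ 135 (mod 1189).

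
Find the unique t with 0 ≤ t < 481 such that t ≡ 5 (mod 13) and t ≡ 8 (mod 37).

From t ≡ 5 (mod 13) write t = 5 + 13s. Substituting into t ≡ 8 (mod 37) gives 13s ≡ 3 (mod 37), and since 13⁻¹ ≡ 20 (mod 37), s ≡ 23. Hence t ≡ 5 + 13·23 = 304 (mod 481).

304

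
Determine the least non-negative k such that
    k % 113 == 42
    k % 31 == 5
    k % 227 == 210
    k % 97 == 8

The moduli are pairwise coprime; N = 113·31·227·97 = 77132557.
N/113 = 682589; 682589 ≡ 69 (mod 113); 69·95 ≡ 1, so inverse 95.
N/31 = 2488147; 2488147 ≡ 25 (mod 31); 25·5 ≡ 1, so inverse 5.
N/227 = 339791; 339791 ≡ 199 (mod 227); 199·154 ≡ 1, so inverse 154.
N/97 = 795181; 795181 ≡ 72 (mod 97); 72·31 ≡ 1, so inverse 31.
k ≡ 42·682589·95 + 5·2488147·5 + 210·339791·154 + 8·795181·31 = 13971779613.
13971779613 mod 77132557 = 10786796.

10786796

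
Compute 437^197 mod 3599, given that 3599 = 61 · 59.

120

Mod 61: 437 ≡ 10; by Fermat, exponent reduces to 197 mod 60 = 17; 10^17 ≡ 59 (mod 61).
Mod 59: 437 ≡ 24; by Fermat, exponent reduces to 197 mod 58 = 23; 24^23 ≡ 2 (mod 59).
Combine by CRT: x ≡ 59 (mod 61), x ≡ 2 (mod 59) ⇒ x ≡ 120 (mod 3599).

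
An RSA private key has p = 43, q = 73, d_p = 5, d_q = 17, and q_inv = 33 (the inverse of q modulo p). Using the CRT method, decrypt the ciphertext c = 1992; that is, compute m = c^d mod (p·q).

m₁ = c^(d_p) mod p: c ≡ 14 (mod 43), and 14^5 mod 43 = 23.
m₂ = c^(d_q) mod q: c ≡ 21 (mod 73), and 21^17 mod 73 = 30.
h = q_inv·(m₁ − m₂) mod p = 33·(23 − 30) mod 43 = 27.
m = m₂ + h·q = 30 + 27·73 = 2001.

2001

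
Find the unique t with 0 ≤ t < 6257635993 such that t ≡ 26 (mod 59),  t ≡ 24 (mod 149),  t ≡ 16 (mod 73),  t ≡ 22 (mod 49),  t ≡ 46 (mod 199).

5540750678

Combine the congruences pairwise.
From t ≡ 26 (mod 59) write t = 26 + 59s. Substituting into t ≡ 24 (mod 149) gives 59s ≡ 147 (mod 149), and since 59⁻¹ ≡ 48 (mod 149), s ≡ 53. Hence t ≡ 26 + 59·53 = 3153 (mod 8791).
From t ≡ 3153 (mod 8791) write t = 3153 + 8791s. Substituting into t ≡ 16 (mod 73) gives 8791s ≡ 2 (mod 73), and since 31⁻¹ ≡ 33 (mod 73), s ≡ 66. Hence t ≡ 3153 + 8791·66 = 583359 (mod 641743).
From t ≡ 583359 (mod 641743) write t = 583359 + 641743s. Substituting into t ≡ 22 (mod 49) gives 641743s ≡ 8 (mod 49), and since 39⁻¹ ≡ 44 (mod 49), s ≡ 9. Hence t ≡ 583359 + 641743·9 = 6359046 (mod 31445407).
From t ≡ 6359046 (mod 31445407) write t = 6359046 + 31445407s. Substituting into t ≡ 46 (mod 199) gives 31445407s ≡ 45 (mod 199), and since 24⁻¹ ≡ 141 (mod 199), s ≡ 176. Hence t ≡ 6359046 + 31445407·176 = 5540750678 (mod 6257635993).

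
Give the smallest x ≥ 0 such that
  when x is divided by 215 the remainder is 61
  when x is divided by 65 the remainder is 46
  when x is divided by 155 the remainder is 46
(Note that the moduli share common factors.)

38331

Combine the congruences pairwise.
gcd(215, 65) = 5 and 5 | (46 − 61), so the pair is consistent; merging gives x ≡ 1996 (mod 2795), where 2795 = lcm(215, 65).
gcd(2795, 155) = 5 and 5 | (46 − 1996), so the pair is consistent; merging gives x ≡ 38331 (mod 86645), where 86645 = lcm(2795, 155).
The solution is unique modulo lcm(215, 65, 155) = 86645.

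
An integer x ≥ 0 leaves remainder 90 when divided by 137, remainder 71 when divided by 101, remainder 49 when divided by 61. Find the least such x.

465479

From x ≡ 90 (mod 137) write x = 90 + 137t. Substituting into x ≡ 71 (mod 101) gives 137t ≡ 82 (mod 101), and since 36⁻¹ ≡ 87 (mod 101), t ≡ 64. Hence x ≡ 90 + 137·64 = 8858 (mod 13837).
From x ≡ 8858 (mod 13837) write x = 8858 + 13837t. Substituting into x ≡ 49 (mod 61) gives 13837t ≡ 36 (mod 61), and since 51⁻¹ ≡ 6 (mod 61), t ≡ 33. Hence x ≡ 8858 + 13837·33 = 465479 (mod 844057).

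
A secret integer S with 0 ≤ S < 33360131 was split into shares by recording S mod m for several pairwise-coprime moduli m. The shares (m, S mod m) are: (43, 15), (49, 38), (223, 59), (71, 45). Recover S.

13543295

The moduli are pairwise coprime; N = 43·49·223·71 = 33360131.
N/43 = 775817; 775817 ≡ 11 (mod 43); 11·4 ≡ 1, so inverse 4.
N/49 = 680819; 680819 ≡ 13 (mod 49); 13·34 ≡ 1, so inverse 34.
N/223 = 149597; 149597 ≡ 187 (mod 223); 187·192 ≡ 1, so inverse 192.
N/71 = 469861; 469861 ≡ 54 (mod 71); 54·25 ≡ 1, so inverse 25.
S ≡ 15·775817·4 + 38·680819·34 + 59·149597·192 + 45·469861·25 = 3149395609.
3149395609 mod 33360131 = 13543295.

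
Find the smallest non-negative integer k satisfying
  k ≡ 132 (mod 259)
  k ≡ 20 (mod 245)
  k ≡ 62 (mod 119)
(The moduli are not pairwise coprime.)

gcd(259, 245) = 7 and 7 | (20 − 132), so the pair is consistent; merging gives k ≡ 7125 (mod 9065), where 9065 = lcm(259, 245).
gcd(9065, 119) = 7 and 7 | (62 − 7125), so the pair is consistent; merging gives k ≡ 143100 (mod 154105), where 154105 = lcm(9065, 119).
The solution is unique modulo lcm(259, 245, 119) = 154105.

143100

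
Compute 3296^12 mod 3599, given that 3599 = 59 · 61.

Mod 59: 3296 ≡ 51; 51^12 ≡ 49 (mod 59).
Mod 61: 3296 ≡ 2; 2^12 ≡ 9 (mod 61).
Combine by CRT: x ≡ 49 (mod 59), x ≡ 9 (mod 61) ⇒ x ≡ 1229 (mod 3599).

1229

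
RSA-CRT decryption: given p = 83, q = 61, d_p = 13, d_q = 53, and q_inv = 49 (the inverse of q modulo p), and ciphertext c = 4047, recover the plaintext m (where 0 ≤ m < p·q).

m₁ = c^(d_p) mod p: c ≡ 63 (mod 83), and 63^13 mod 83 = 7.
m₂ = c^(d_q) mod q: c ≡ 21 (mod 61), and 21^53 mod 61 = 29.
h = q_inv·(m₁ − m₂) mod p = 49·(7 − 29) mod 83 = 1.
m = m₂ + h·q = 29 + 1·61 = 90.

90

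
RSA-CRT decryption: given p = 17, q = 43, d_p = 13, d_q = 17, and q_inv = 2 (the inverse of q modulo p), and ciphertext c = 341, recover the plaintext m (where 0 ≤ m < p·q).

m₁ = c^(d_p) mod p: c ≡ 1 (mod 17), and 1^13 mod 17 = 1.
m₂ = c^(d_q) mod q: c ≡ 40 (mod 43), and 40^17 mod 43 = 17.
h = q_inv·(m₁ − m₂) mod p = 2·(1 − 17) mod 17 = 2.
m = m₂ + h·q = 17 + 2·43 = 103.

103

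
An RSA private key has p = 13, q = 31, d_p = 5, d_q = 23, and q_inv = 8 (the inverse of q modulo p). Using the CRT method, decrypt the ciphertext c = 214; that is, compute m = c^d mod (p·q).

392

m₁ = c^(d_p) mod p: c ≡ 6 (mod 13), and 6^5 mod 13 = 2.
m₂ = c^(d_q) mod q: c ≡ 28 (mod 31), and 28^23 mod 31 = 20.
h = q_inv·(m₁ − m₂) mod p = 8·(2 − 20) mod 13 = 12.
m = m₂ + h·q = 20 + 12·31 = 392.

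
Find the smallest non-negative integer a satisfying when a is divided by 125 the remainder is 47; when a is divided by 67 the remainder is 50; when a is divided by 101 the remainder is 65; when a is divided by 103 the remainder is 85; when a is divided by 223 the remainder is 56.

4680974547

From a ≡ 47 (mod 125) write a = 47 + 125t. Substituting into a ≡ 50 (mod 67) gives 125t ≡ 3 (mod 67), and since 58⁻¹ ≡ 52 (mod 67), t ≡ 22. Hence a ≡ 47 + 125·22 = 2797 (mod 8375).
From a ≡ 2797 (mod 8375) write a = 2797 + 8375t. Substituting into a ≡ 65 (mod 101) gives 8375t ≡ 96 (mod 101), and since 93⁻¹ ≡ 63 (mod 101), t ≡ 89. Hence a ≡ 2797 + 8375·89 = 748172 (mod 845875).
From a ≡ 748172 (mod 845875) write a = 748172 + 845875t. Substituting into a ≡ 85 (mod 103) gives 845875t ≡ 2 (mod 103), and since 39⁻¹ ≡ 37 (mod 103), t ≡ 74. Hence a ≡ 748172 + 845875·74 = 63342922 (mod 87125125).
From a ≡ 63342922 (mod 87125125) write a = 63342922 + 87125125t. Substituting into a ≡ 56 (mod 223) gives 87125125t ≡ 61 (mod 223), and since 140⁻¹ ≡ 180 (mod 223), t ≡ 53. Hence a ≡ 63342922 + 87125125·53 = 4680974547 (mod 19428902875).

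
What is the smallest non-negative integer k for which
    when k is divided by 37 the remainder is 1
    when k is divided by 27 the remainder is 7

223

From k ≡ 1 (mod 37) write k = 1 + 37t. Substituting into k ≡ 7 (mod 27) gives 37t ≡ 6 (mod 27), and since 10⁻¹ ≡ 19 (mod 27), t ≡ 6. Hence k ≡ 1 + 37·6 = 223 (mod 999).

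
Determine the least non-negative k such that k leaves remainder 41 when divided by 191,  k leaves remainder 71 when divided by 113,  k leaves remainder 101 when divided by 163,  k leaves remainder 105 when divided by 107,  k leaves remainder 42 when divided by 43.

The moduli are pairwise coprime; N = 191·113·163·107·43 = 16186451429.
N/191 = 84745819; 84745819 ≡ 74 (mod 191); 74·111 ≡ 1, so inverse 111.
N/113 = 143242933; 143242933 ≡ 65 (mod 113); 65·40 ≡ 1, so inverse 40.
N/163 = 99303383; 99303383 ≡ 34 (mod 163); 34·24 ≡ 1, so inverse 24.
N/107 = 151275247; 151275247 ≡ 38 (mod 107); 38·31 ≡ 1, so inverse 31.
N/43 = 376429103; 376429103 ≡ 8 (mod 43); 8·27 ≡ 1, so inverse 27.
k ≡ 41·84745819·111 + 71·143242933·40 + 101·99303383·24 + 105·151275247·31 + 42·376429103·27 = 1952471084168.
1952471084168 mod 16186451429 = 10096912688.

10096912688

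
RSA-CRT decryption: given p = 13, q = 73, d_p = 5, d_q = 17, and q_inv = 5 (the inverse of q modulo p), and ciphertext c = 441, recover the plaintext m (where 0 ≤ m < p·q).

m₁ = c^(d_p) mod p: c ≡ 12 (mod 13), and 12^5 mod 13 = 12.
m₂ = c^(d_q) mod q: c ≡ 3 (mod 73), and 3^17 mod 73 = 24.
h = q_inv·(m₁ − m₂) mod p = 5·(12 − 24) mod 13 = 5.
m = m₂ + h·q = 24 + 5·73 = 389.

389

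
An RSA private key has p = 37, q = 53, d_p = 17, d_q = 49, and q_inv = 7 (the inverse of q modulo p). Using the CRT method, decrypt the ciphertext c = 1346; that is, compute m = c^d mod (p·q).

140

m₁ = c^(d_p) mod p: c ≡ 14 (mod 37), and 14^17 mod 37 = 29.
m₂ = c^(d_q) mod q: c ≡ 21 (mod 53), and 21^49 mod 53 = 34.
h = q_inv·(m₁ − m₂) mod p = 7·(29 − 34) mod 37 = 2.
m = m₂ + h·q = 34 + 2·53 = 140.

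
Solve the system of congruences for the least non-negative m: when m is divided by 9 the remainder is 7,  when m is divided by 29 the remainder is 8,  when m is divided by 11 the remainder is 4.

1951

Combine the congruences pairwise.
From m ≡ 7 (mod 9) write m = 7 + 9t. Substituting into m ≡ 8 (mod 29) gives 9t ≡ 1 (mod 29), and since 9⁻¹ ≡ 13 (mod 29), t ≡ 13. Hence m ≡ 7 + 9·13 = 124 (mod 261).
From m ≡ 124 (mod 261) write m = 124 + 261t. Substituting into m ≡ 4 (mod 11) gives 261t ≡ 1 (mod 11), and since 8⁻¹ ≡ 7 (mod 11), t ≡ 7. Hence m ≡ 124 + 261·7 = 1951 (mod 2871).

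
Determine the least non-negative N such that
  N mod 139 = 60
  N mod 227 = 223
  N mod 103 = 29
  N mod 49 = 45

87849450

From N ≡ 60 (mod 139) write N = 60 + 139t. Substituting into N ≡ 223 (mod 227) gives 139t ≡ 163 (mod 227), and since 139⁻¹ ≡ 49 (mod 227), t ≡ 42. Hence N ≡ 60 + 139·42 = 5898 (mod 31553).
From N ≡ 5898 (mod 31553) write N = 5898 + 31553t. Substituting into N ≡ 29 (mod 103) gives 31553t ≡ 2 (mod 103), and since 35⁻¹ ≡ 53 (mod 103), t ≡ 3. Hence N ≡ 5898 + 31553·3 = 100557 (mod 3249959).
From N ≡ 100557 (mod 3249959) write N = 100557 + 3249959t. Substituting into N ≡ 45 (mod 49) gives 3249959t ≡ 36 (mod 49), and since 34⁻¹ ≡ 13 (mod 49), t ≡ 27. Hence N ≡ 100557 + 3249959·27 = 87849450 (mod 159247991).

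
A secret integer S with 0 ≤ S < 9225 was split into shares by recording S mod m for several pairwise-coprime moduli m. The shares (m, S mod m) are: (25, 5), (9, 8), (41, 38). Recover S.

The moduli are pairwise coprime; N = 25·9·41 = 9225.
N/25 = 369; 369 ≡ 19 (mod 25); 19·4 ≡ 1, so inverse 4.
N/9 = 1025; 1025 ≡ 8 (mod 9); 8·8 ≡ 1, so inverse 8.
N/41 = 225; 225 ≡ 20 (mod 41); 20·39 ≡ 1, so inverse 39.
S ≡ 5·369·4 + 8·1025·8 + 38·225·39 = 406430.
406430 mod 9225 = 530.

530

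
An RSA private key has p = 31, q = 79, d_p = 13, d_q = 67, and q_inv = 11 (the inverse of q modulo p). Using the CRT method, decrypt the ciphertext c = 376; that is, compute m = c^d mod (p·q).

2265

m₁ = c^(d_p) mod p: c ≡ 4 (mod 31), and 4^13 mod 31 = 2.
m₂ = c^(d_q) mod q: c ≡ 60 (mod 79), and 60^67 mod 79 = 53.
h = q_inv·(m₁ − m₂) mod p = 11·(2 − 53) mod 31 = 28.
m = m₂ + h·q = 53 + 28·79 = 2265.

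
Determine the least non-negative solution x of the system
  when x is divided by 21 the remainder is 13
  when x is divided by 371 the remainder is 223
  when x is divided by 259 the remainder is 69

39178

gcd(21, 371) = 7 and 7 | (223 − 13), so the pair is consistent; merging gives x ≡ 223 (mod 1113), where 1113 = lcm(21, 371).
gcd(1113, 259) = 7 and 7 | (69 − 223), so the pair is consistent; merging gives x ≡ 39178 (mod 41181), where 41181 = lcm(1113, 259).
The solution is unique modulo lcm(21, 371, 259) = 41181.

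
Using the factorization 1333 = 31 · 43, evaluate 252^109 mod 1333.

1155

Mod 31: 252 ≡ 4; by Fermat, exponent reduces to 109 mod 30 = 19; 4^19 ≡ 8 (mod 31).
Mod 43: 252 ≡ 37; by Fermat, exponent reduces to 109 mod 42 = 25; 37^25 ≡ 37 (mod 43).
Combine by CRT: x ≡ 8 (mod 31), x ≡ 37 (mod 43) ⇒ x ≡ 1155 (mod 1333).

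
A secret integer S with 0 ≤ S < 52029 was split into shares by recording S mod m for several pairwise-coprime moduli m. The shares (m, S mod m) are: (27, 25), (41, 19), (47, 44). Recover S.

From S ≡ 25 (mod 27) write S = 25 + 27t. Substituting into S ≡ 19 (mod 41) gives 27t ≡ 35 (mod 41), and since 27⁻¹ ≡ 38 (mod 41), t ≡ 18. Hence S ≡ 25 + 27·18 = 511 (mod 1107).
From S ≡ 511 (mod 1107) write S = 511 + 1107t. Substituting into S ≡ 44 (mod 47) gives 1107t ≡ 3 (mod 47), and since 26⁻¹ ≡ 38 (mod 47), t ≡ 20. Hence S ≡ 511 + 1107·20 = 22651 (mod 52029).

22651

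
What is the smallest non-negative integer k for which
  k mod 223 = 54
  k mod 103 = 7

17002

Combine the congruences pairwise.
From k ≡ 54 (mod 223) write k = 54 + 223t. Substituting into k ≡ 7 (mod 103) gives 223t ≡ 56 (mod 103), and since 17⁻¹ ≡ 97 (mod 103), t ≡ 76. Hence k ≡ 54 + 223·76 = 17002 (mod 22969).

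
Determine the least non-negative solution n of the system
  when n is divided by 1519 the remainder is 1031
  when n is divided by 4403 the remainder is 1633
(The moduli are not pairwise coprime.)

626859

Combine the congruences pairwise.
gcd(1519, 4403) = 7 and 7 | (1633 − 1031), so the pair is consistent; merging gives n ≡ 626859 (mod 955451), where 955451 = lcm(1519, 4403).
The solution is unique modulo lcm(1519, 4403) = 955451.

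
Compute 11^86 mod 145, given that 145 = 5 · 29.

121

Mod 5: 11 ≡ 1; by Fermat, exponent reduces to 86 mod 4 = 2; 1^2 ≡ 1 (mod 5).
Mod 29: 11 ≡ 11; by Fermat, exponent reduces to 86 mod 28 = 2; 11^2 ≡ 5 (mod 29).
Combine by CRT: x ≡ 1 (mod 5), x ≡ 5 (mod 29) ⇒ x ≡ 121 (mod 145).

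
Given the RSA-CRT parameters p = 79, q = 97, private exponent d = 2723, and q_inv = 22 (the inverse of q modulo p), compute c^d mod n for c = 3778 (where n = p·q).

4549

d_p = d mod (p−1) = 2723 mod 78 = 71; d_q = d mod (q−1) = 35.
m₁ = c^(d_p) mod p: c ≡ 65 (mod 79), and 65^71 mod 79 = 46.
m₂ = c^(d_q) mod q: c ≡ 92 (mod 97), and 92^35 mod 97 = 87.
h = q_inv·(m₁ − m₂) mod p = 22·(46 − 87) mod 79 = 46.
m = m₂ + h·q = 87 + 46·97 = 4549.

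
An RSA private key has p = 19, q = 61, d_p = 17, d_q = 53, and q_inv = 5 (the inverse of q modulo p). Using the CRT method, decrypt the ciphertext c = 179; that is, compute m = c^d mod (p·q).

m₁ = c^(d_p) mod p: c ≡ 8 (mod 19), and 8^17 mod 19 = 12.
m₂ = c^(d_q) mod q: c ≡ 57 (mod 61), and 57^53 mod 61 = 22.
h = q_inv·(m₁ − m₂) mod p = 5·(12 − 22) mod 19 = 7.
m = m₂ + h·q = 22 + 7·61 = 449.

449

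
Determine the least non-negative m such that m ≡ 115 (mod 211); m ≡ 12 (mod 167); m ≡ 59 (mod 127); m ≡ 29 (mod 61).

164390637

From m ≡ 115 (mod 211) write m = 115 + 211t. Substituting into m ≡ 12 (mod 167) gives 211t ≡ 64 (mod 167), and since 44⁻¹ ≡ 19 (mod 167), t ≡ 47. Hence m ≡ 115 + 211·47 = 10032 (mod 35237).
From m ≡ 10032 (mod 35237) write m = 10032 + 35237t. Substituting into m ≡ 59 (mod 127) gives 35237t ≡ 60 (mod 127), and since 58⁻¹ ≡ 46 (mod 127), t ≡ 93. Hence m ≡ 10032 + 35237·93 = 3287073 (mod 4475099).
From m ≡ 3287073 (mod 4475099) write m = 3287073 + 4475099t. Substituting into m ≡ 29 (mod 61) gives 4475099t ≡ 2 (mod 61), and since 17⁻¹ ≡ 18 (mod 61), t ≡ 36. Hence m ≡ 3287073 + 4475099·36 = 164390637 (mod 272981039).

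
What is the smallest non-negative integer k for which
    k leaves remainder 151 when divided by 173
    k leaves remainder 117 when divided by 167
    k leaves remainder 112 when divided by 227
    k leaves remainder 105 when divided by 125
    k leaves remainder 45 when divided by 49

12643981605

The moduli are pairwise coprime; N = 173·167·227·125·49 = 40169324125.
N/173 = 232192625; 232192625 ≡ 156 (mod 173); 156·61 ≡ 1, so inverse 61.
N/167 = 240534875; 240534875 ≡ 99 (mod 167); 99·27 ≡ 1, so inverse 27.
N/227 = 176957375; 176957375 ≡ 206 (mod 227); 206·54 ≡ 1, so inverse 54.
N/125 = 321354593; 321354593 ≡ 93 (mod 125); 93·82 ≡ 1, so inverse 82.
N/49 = 819782125; 819782125 ≡ 22 (mod 49); 22·29 ≡ 1, so inverse 29.
k ≡ 151·232192625·61 + 117·240534875·27 + 112·176957375·54 + 105·321354593·82 + 45·819782125·29 = 7805492861855.
7805492861855 mod 40169324125 = 12643981605.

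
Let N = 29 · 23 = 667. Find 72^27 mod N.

404

Mod 29: 72 ≡ 14; 14^27 ≡ 27 (mod 29).
Mod 23: 72 ≡ 3; by Fermat, exponent reduces to 27 mod 22 = 5; 3^5 ≡ 13 (mod 23).
Combine by CRT: x ≡ 27 (mod 29), x ≡ 13 (mod 23) ⇒ x ≡ 404 (mod 667).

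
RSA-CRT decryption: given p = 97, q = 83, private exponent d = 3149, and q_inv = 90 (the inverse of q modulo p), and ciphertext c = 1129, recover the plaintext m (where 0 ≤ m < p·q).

3625

d_p = d mod (p−1) = 3149 mod 96 = 77; d_q = d mod (q−1) = 33.
m₁ = c^(d_p) mod p: c ≡ 62 (mod 97), and 62^77 mod 97 = 36.
m₂ = c^(d_q) mod q: c ≡ 50 (mod 83), and 50^33 mod 83 = 56.
h = q_inv·(m₁ − m₂) mod p = 90·(36 − 56) mod 97 = 43.
m = m₂ + h·q = 56 + 43·83 = 3625.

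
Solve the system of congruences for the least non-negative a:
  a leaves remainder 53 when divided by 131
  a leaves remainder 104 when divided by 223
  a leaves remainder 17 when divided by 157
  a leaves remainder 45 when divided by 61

23274168

The moduli are pairwise coprime; N = 131·223·157·61 = 279772901.
N/131 = 2135671; 2135671 ≡ 109 (mod 131); 109·125 ≡ 1, so inverse 125.
N/223 = 1254587; 1254587 ≡ 212 (mod 223); 212·81 ≡ 1, so inverse 81.
N/157 = 1781993; 1781993 ≡ 43 (mod 157); 43·84 ≡ 1, so inverse 84.
N/61 = 4586441; 4586441 ≡ 34 (mod 61); 34·9 ≡ 1, so inverse 9.
a ≡ 53·2135671·125 + 104·1254587·81 + 17·1781993·84 + 45·4586441·9 = 29119655872.
29119655872 mod 279772901 = 23274168.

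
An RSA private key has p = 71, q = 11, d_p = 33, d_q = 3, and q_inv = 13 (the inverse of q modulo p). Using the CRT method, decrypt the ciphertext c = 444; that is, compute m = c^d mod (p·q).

m₁ = c^(d_p) mod p: c ≡ 18 (mod 71), and 18^33 mod 71 = 16.
m₂ = c^(d_q) mod q: c ≡ 4 (mod 11), and 4^3 mod 11 = 9.
h = q_inv·(m₁ − m₂) mod p = 13·(16 − 9) mod 71 = 20.
m = m₂ + h·q = 9 + 20·11 = 229.

229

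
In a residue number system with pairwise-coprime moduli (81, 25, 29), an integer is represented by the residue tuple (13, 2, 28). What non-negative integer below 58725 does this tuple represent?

19777

The moduli are pairwise coprime; N = 81·25·29 = 58725.
N/81 = 725; 725 ≡ 77 (mod 81); 77·20 ≡ 1, so inverse 20.
N/25 = 2349; 2349 ≡ 24 (mod 25); 24·24 ≡ 1, so inverse 24.
N/29 = 2025; 2025 ≡ 24 (mod 29); 24·23 ≡ 1, so inverse 23.
x ≡ 13·725·20 + 2·2349·24 + 28·2025·23 = 1605352.
1605352 mod 58725 = 19777.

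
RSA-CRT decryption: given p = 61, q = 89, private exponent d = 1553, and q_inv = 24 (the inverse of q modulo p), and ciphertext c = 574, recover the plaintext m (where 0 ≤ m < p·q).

d_p = d mod (p−1) = 1553 mod 60 = 53; d_q = d mod (q−1) = 57.
m₁ = c^(d_p) mod p: c ≡ 25 (mod 61), and 25^53 mod 61 = 56.
m₂ = c^(d_q) mod q: c ≡ 40 (mod 89), and 40^57 mod 89 = 68.
h = q_inv·(m₁ − m₂) mod p = 24·(56 − 68) mod 61 = 17.
m = m₂ + h·q = 68 + 17·89 = 1581.

1581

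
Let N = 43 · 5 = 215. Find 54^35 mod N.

44

Mod 43: 54 ≡ 11; 11^35 ≡ 1 (mod 43).
Mod 5: 54 ≡ 4; by Fermat, exponent reduces to 35 mod 4 = 3; 4^3 ≡ 4 (mod 5).
Combine by CRT: x ≡ 1 (mod 43), x ≡ 4 (mod 5) ⇒ x ≡ 44 (mod 215).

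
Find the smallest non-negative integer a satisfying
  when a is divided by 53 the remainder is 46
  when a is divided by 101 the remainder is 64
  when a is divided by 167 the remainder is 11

90358

Combine the congruences pairwise.
From a ≡ 46 (mod 53) write a = 46 + 53t. Substituting into a ≡ 64 (mod 101) gives 53t ≡ 18 (mod 101), and since 53⁻¹ ≡ 61 (mod 101), t ≡ 88. Hence a ≡ 46 + 53·88 = 4710 (mod 5353).
From a ≡ 4710 (mod 5353) write a = 4710 + 5353t. Substituting into a ≡ 11 (mod 167) gives 5353t ≡ 144 (mod 167), and since 9⁻¹ ≡ 130 (mod 167), t ≡ 16. Hence a ≡ 4710 + 5353·16 = 90358 (mod 893951).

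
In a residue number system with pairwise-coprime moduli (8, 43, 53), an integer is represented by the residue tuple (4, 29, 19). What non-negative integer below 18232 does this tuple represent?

The moduli are pairwise coprime; N = 8·43·53 = 18232.
N/8 = 2279; 2279 ≡ 7 (mod 8); 7·7 ≡ 1, so inverse 7.
N/43 = 424; 424 ≡ 37 (mod 43); 37·7 ≡ 1, so inverse 7.
N/53 = 344; 344 ≡ 26 (mod 53); 26·51 ≡ 1, so inverse 51.
x ≡ 4·2279·7 + 29·424·7 + 19·344·51 = 483220.
483220 mod 18232 = 9188.

9188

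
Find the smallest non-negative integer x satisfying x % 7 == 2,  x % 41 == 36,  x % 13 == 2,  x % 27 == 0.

The moduli are pairwise coprime; N = 7·41·13·27 = 100737.
N/7 = 14391; 14391 ≡ 6 (mod 7); 6·6 ≡ 1, so inverse 6.
N/41 = 2457; 2457 ≡ 38 (mod 41); 38·27 ≡ 1, so inverse 27.
N/13 = 7749; 7749 ≡ 1 (mod 13), inverse 1.
N/27 = 3731; 3731 ≡ 5 (mod 27); 5·11 ≡ 1, so inverse 11.
x ≡ 2·14391·6 + 36·2457·27 + 2·7749·1 + 0·3731·11 = 2576394.
2576394 mod 100737 = 57969.

57969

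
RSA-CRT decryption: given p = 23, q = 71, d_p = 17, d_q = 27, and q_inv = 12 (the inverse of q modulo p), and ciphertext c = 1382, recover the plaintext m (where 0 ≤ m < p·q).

984

m₁ = c^(d_p) mod p: c ≡ 2 (mod 23), and 2^17 mod 23 = 18.
m₂ = c^(d_q) mod q: c ≡ 33 (mod 71), and 33^27 mod 71 = 61.
h = q_inv·(m₁ − m₂) mod p = 12·(18 − 61) mod 23 = 13.
m = m₂ + h·q = 61 + 13·71 = 984.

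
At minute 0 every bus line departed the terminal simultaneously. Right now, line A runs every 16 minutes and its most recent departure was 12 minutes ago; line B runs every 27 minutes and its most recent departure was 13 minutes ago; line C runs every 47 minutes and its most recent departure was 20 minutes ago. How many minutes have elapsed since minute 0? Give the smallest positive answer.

6412

The moduli are pairwise coprime; N = 16·27·47 = 20304.
N/16 = 1269; 1269 ≡ 5 (mod 16); 5·13 ≡ 1, so inverse 13.
N/27 = 752; 752 ≡ 23 (mod 27); 23·20 ≡ 1, so inverse 20.
N/47 = 432; 432 ≡ 9 (mod 47); 9·21 ≡ 1, so inverse 21.
t ≡ 12·1269·13 + 13·752·20 + 20·432·21 = 574924.
574924 mod 20304 = 6412.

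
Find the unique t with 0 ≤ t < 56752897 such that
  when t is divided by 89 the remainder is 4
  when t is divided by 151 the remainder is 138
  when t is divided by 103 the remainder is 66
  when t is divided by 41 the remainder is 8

46588923

The moduli are pairwise coprime; N = 89·151·103·41 = 56752897.
N/89 = 637673; 637673 ≡ 77 (mod 89); 77·37 ≡ 1, so inverse 37.
N/151 = 375847; 375847 ≡ 8 (mod 151); 8·19 ≡ 1, so inverse 19.
N/103 = 550999; 550999 ≡ 52 (mod 103); 52·2 ≡ 1, so inverse 2.
N/41 = 1384217; 1384217 ≡ 16 (mod 41); 16·18 ≡ 1, so inverse 18.
t ≡ 4·637673·37 + 138·375847·19 + 66·550999·2 + 8·1384217·18 = 1351905554.
1351905554 mod 56752897 = 46588923.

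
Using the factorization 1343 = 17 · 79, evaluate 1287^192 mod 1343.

Mod 17: 1287 ≡ 12; since 16 | 192, by Fermat 12^192 ≡ 1 (mod 17).
Mod 79: 1287 ≡ 23; by Fermat, exponent reduces to 192 mod 78 = 36; 23^36 ≡ 1 (mod 79).
Combine by CRT: x ≡ 1 (mod 17), x ≡ 1 (mod 79) ⇒ x ≡ 1 (mod 1343).

1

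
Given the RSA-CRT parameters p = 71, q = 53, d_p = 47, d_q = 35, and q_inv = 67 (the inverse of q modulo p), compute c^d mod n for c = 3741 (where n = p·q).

87

m₁ = c^(d_p) mod p: c ≡ 49 (mod 71), and 49^47 mod 71 = 16.
m₂ = c^(d_q) mod q: c ≡ 31 (mod 53), and 31^35 mod 53 = 34.
h = q_inv·(m₁ − m₂) mod p = 67·(16 − 34) mod 71 = 1.
m = m₂ + h·q = 34 + 1·53 = 87.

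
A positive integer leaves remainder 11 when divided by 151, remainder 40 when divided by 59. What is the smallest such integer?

From m ≡ 11 (mod 151) write m = 11 + 151t. Substituting into m ≡ 40 (mod 59) gives 151t ≡ 29 (mod 59), and since 33⁻¹ ≡ 34 (mod 59), t ≡ 42. Hence m ≡ 11 + 151·42 = 6353 (mod 8909).

6353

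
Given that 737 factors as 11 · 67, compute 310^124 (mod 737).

148

Mod 11: 310 ≡ 2; by Fermat, exponent reduces to 124 mod 10 = 4; 2^4 ≡ 5 (mod 11).
Mod 67: 310 ≡ 42; by Fermat, exponent reduces to 124 mod 66 = 58; 42^58 ≡ 14 (mod 67).
Combine by CRT: x ≡ 5 (mod 11), x ≡ 14 (mod 67) ⇒ x ≡ 148 (mod 737).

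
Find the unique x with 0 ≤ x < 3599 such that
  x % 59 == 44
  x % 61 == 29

Combine the congruences pairwise.
From x ≡ 44 (mod 59) write x = 44 + 59t. Substituting into x ≡ 29 (mod 61) gives 59t ≡ 46 (mod 61), and since 59⁻¹ ≡ 30 (mod 61), t ≡ 38. Hence x ≡ 44 + 59·38 = 2286 (mod 3599).

2286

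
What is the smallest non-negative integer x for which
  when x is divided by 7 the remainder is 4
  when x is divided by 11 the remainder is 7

From x ≡ 4 (mod 7) write x = 4 + 7t. Substituting into x ≡ 7 (mod 11) gives 7t ≡ 3 (mod 11), and since 7⁻¹ ≡ 8 (mod 11), t ≡ 2. Hence x ≡ 4 + 7·2 = 18 (mod 77).

18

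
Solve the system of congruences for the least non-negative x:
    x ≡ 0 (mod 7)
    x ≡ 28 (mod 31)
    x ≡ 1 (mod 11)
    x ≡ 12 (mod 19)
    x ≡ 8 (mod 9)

From x ≡ 0 (mod 7) write x = 0 + 7t. Substituting into x ≡ 28 (mod 31) gives 7t ≡ 28 (mod 31), and since 7⁻¹ ≡ 9 (mod 31), t ≡ 4. Hence x ≡ 0 + 7·4 = 28 (mod 217).
From x ≡ 28 (mod 217) write x = 28 + 217t. Substituting into x ≡ 1 (mod 11) gives 217t ≡ 6 (mod 11), and since 8⁻¹ ≡ 7 (mod 11), t ≡ 9. Hence x ≡ 28 + 217·9 = 1981 (mod 2387).
From x ≡ 1981 (mod 2387) write x = 1981 + 2387t. Substituting into x ≡ 12 (mod 19) gives 2387t ≡ 7 (mod 19), and since 12⁻¹ ≡ 8 (mod 19), t ≡ 18. Hence x ≡ 1981 + 2387·18 = 44947 (mod 45353).
From x ≡ 44947 (mod 45353) write x = 44947 + 45353t. Substituting into x ≡ 8 (mod 9) gives 45353t ≡ 7 (mod 9), and since 2⁻¹ ≡ 5 (mod 9), t ≡ 8. Hence x ≡ 44947 + 45353·8 = 407771 (mod 408177).

407771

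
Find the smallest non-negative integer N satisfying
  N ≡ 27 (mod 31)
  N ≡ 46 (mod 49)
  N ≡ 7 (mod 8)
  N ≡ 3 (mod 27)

319575

The moduli are pairwise coprime; M = 31·49·8·27 = 328104.
M/31 = 10584; 10584 ≡ 13 (mod 31); 13·12 ≡ 1, so inverse 12.
M/49 = 6696; 6696 ≡ 32 (mod 49); 32·23 ≡ 1, so inverse 23.
M/8 = 41013; 41013 ≡ 5 (mod 8); 5·5 ≡ 1, so inverse 5.
M/27 = 12152; 12152 ≡ 2 (mod 27); 2·14 ≡ 1, so inverse 14.
N ≡ 27·10584·12 + 46·6696·23 + 7·41013·5 + 3·12152·14 = 12459423.
12459423 mod 328104 = 319575.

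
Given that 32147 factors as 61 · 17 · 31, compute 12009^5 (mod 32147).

Mod 61: 12009 ≡ 53; 53^5 ≡ 50 (mod 61).
Mod 17: 12009 ≡ 7; 7^5 ≡ 11 (mod 17).
Mod 31: 12009 ≡ 12; 12^5 ≡ 26 (mod 31).
Combine by CRT: x ≡ 50 (mod 61), x ≡ 11 (mod 17), x ≡ 26 (mod 31) ⇒ x ≡ 22315 (mod 32147).

22315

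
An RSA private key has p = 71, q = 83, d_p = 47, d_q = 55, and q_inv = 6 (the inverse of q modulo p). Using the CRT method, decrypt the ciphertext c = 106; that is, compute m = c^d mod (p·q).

2527

m₁ = c^(d_p) mod p: c ≡ 35 (mod 71), and 35^47 mod 71 = 42.
m₂ = c^(d_q) mod q: c ≡ 23 (mod 83), and 23^55 mod 83 = 37.
h = q_inv·(m₁ − m₂) mod p = 6·(42 − 37) mod 71 = 30.
m = m₂ + h·q = 37 + 30·83 = 2527.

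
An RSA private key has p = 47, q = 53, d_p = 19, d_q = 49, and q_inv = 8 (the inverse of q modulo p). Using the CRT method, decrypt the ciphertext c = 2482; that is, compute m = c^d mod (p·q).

1321

m₁ = c^(d_p) mod p: c ≡ 38 (mod 47), and 38^19 mod 47 = 5.
m₂ = c^(d_q) mod q: c ≡ 44 (mod 53), and 44^49 mod 53 = 49.
h = q_inv·(m₁ − m₂) mod p = 8·(5 − 49) mod 47 = 24.
m = m₂ + h·q = 49 + 24·53 = 1321.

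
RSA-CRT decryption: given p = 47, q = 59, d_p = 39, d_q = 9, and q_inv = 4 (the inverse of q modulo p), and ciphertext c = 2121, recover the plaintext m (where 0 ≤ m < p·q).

200

m₁ = c^(d_p) mod p: c ≡ 6 (mod 47), and 6^39 mod 47 = 12.
m₂ = c^(d_q) mod q: c ≡ 56 (mod 59), and 56^9 mod 59 = 23.
h = q_inv·(m₁ − m₂) mod p = 4·(12 − 23) mod 47 = 3.
m = m₂ + h·q = 23 + 3·59 = 200.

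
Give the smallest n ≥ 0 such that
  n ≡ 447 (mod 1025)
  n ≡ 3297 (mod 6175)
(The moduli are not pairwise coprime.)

Combine the congruences pairwise.
gcd(1025, 6175) = 25 and 25 | (3297 − 447), so the pair is consistent; merging gives n ≡ 58872 (mod 253175), where 253175 = lcm(1025, 6175).
The solution is unique modulo lcm(1025, 6175) = 253175.

58872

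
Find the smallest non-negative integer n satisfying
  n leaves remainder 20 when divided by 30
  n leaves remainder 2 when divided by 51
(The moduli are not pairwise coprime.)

410

gcd(30, 51) = 3 and 3 | (2 − 20), so the pair is consistent; merging gives n ≡ 410 (mod 510), where 510 = lcm(30, 51).
The solution is unique modulo lcm(30, 51) = 510.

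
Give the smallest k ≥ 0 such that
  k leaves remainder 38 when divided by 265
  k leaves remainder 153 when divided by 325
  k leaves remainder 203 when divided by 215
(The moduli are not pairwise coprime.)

216278

gcd(265, 325) = 5 and 5 | (153 − 38), so the pair is consistent; merging gives k ≡ 9578 (mod 17225), where 17225 = lcm(265, 325).
gcd(17225, 215) = 5 and 5 | (203 − 9578), so the pair is consistent; merging gives k ≡ 216278 (mod 740675), where 740675 = lcm(17225, 215).
The solution is unique modulo lcm(265, 325, 215) = 740675.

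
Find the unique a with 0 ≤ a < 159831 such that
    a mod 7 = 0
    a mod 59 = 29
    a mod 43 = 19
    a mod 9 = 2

From a ≡ 0 (mod 7) write a = 0 + 7t. Substituting into a ≡ 29 (mod 59) gives 7t ≡ 29 (mod 59), and since 7⁻¹ ≡ 17 (mod 59), t ≡ 21. Hence a ≡ 0 + 7·21 = 147 (mod 413).
From a ≡ 147 (mod 413) write a = 147 + 413t. Substituting into a ≡ 19 (mod 43) gives 413t ≡ 1 (mod 43), and since 26⁻¹ ≡ 5 (mod 43), t ≡ 5. Hence a ≡ 147 + 413·5 = 2212 (mod 17759).
From a ≡ 2212 (mod 17759) write a = 2212 + 17759t. Substituting into a ≡ 2 (mod 9) gives 17759t ≡ 4 (mod 9), and since 2⁻¹ ≡ 5 (mod 9), t ≡ 2. Hence a ≡ 2212 + 17759·2 = 37730 (mod 159831).

37730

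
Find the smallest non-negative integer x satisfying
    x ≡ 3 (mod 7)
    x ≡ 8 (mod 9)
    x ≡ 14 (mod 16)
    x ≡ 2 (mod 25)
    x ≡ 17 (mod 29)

The moduli are pairwise coprime; N = 7·9·16·25·29 = 730800.
N/7 = 104400; 104400 ≡ 2 (mod 7); 2·4 ≡ 1, so inverse 4.
N/9 = 81200; 81200 ≡ 2 (mod 9); 2·5 ≡ 1, so inverse 5.
N/16 = 45675; 45675 ≡ 11 (mod 16); 11·3 ≡ 1, so inverse 3.
N/25 = 29232; 29232 ≡ 7 (mod 25); 7·18 ≡ 1, so inverse 18.
N/29 = 25200; 25200 ≡ 28 (mod 29); 28·28 ≡ 1, so inverse 28.
x ≡ 3·104400·4 + 8·81200·5 + 14·45675·3 + 2·29232·18 + 17·25200·28 = 19466702.
19466702 mod 730800 = 465902.

465902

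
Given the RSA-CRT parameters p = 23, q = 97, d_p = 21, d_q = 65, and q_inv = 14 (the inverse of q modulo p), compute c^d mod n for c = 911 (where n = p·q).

281

m₁ = c^(d_p) mod p: c ≡ 14 (mod 23), and 14^21 mod 23 = 5.
m₂ = c^(d_q) mod q: c ≡ 38 (mod 97), and 38^65 mod 97 = 87.
h = q_inv·(m₁ − m₂) mod p = 14·(5 − 87) mod 23 = 2.
m = m₂ + h·q = 87 + 2·97 = 281.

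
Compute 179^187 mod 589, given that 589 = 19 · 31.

Mod 19: 179 ≡ 8; by Fermat, exponent reduces to 187 mod 18 = 7; 8^7 ≡ 8 (mod 19).
Mod 31: 179 ≡ 24; by Fermat, exponent reduces to 187 mod 30 = 7; 24^7 ≡ 3 (mod 31).
Combine by CRT: x ≡ 8 (mod 19), x ≡ 3 (mod 31) ⇒ x ≡ 65 (mod 589).

65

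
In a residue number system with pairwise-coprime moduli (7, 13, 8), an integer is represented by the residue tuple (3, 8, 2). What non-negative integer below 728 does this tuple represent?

346

The moduli are pairwise coprime; N = 7·13·8 = 728.
N/7 = 104; 104 ≡ 6 (mod 7); 6·6 ≡ 1, so inverse 6.
N/13 = 56; 56 ≡ 4 (mod 13); 4·10 ≡ 1, so inverse 10.
N/8 = 91; 91 ≡ 3 (mod 8); 3·3 ≡ 1, so inverse 3.
x ≡ 3·104·6 + 8·56·10 + 2·91·3 = 6898.
6898 mod 728 = 346.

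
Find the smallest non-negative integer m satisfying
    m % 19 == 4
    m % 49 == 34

From m ≡ 4 (mod 19) write m = 4 + 19t. Substituting into m ≡ 34 (mod 49) gives 19t ≡ 30 (mod 49), and since 19⁻¹ ≡ 31 (mod 49), t ≡ 48. Hence m ≡ 4 + 19·48 = 916 (mod 931).

916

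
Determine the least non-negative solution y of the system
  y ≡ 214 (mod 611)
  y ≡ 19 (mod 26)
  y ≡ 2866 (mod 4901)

gcd(611, 26) = 13 and 13 | (19 − 214), so the pair is consistent; merging gives y ≡ 825 (mod 1222), where 1222 = lcm(611, 26).
gcd(1222, 4901) = 13 and 13 | (2866 − 825), so the pair is consistent; merging gives y ≡ 154797 (mod 460694), where 460694 = lcm(1222, 4901).
The solution is unique modulo lcm(611, 26, 4901) = 460694.

154797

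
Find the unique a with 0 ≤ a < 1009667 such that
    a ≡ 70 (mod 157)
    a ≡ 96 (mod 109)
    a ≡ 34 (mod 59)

683962

From a ≡ 70 (mod 157) write a = 70 + 157t. Substituting into a ≡ 96 (mod 109) gives 157t ≡ 26 (mod 109), and since 48⁻¹ ≡ 25 (mod 109), t ≡ 105. Hence a ≡ 70 + 157·105 = 16555 (mod 17113).
From a ≡ 16555 (mod 17113) write a = 16555 + 17113t. Substituting into a ≡ 34 (mod 59) gives 17113t ≡ 58 (mod 59), and since 3⁻¹ ≡ 20 (mod 59), t ≡ 39. Hence a ≡ 16555 + 17113·39 = 683962 (mod 1009667).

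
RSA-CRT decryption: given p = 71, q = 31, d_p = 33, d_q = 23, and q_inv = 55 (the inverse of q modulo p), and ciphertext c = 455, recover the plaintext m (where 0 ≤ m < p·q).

m₁ = c^(d_p) mod p: c ≡ 29 (mod 71), and 29^33 mod 71 = 58.
m₂ = c^(d_q) mod q: c ≡ 21 (mod 31), and 21^23 mod 31 = 17.
h = q_inv·(m₁ − m₂) mod p = 55·(58 − 17) mod 71 = 54.
m = m₂ + h·q = 17 + 54·31 = 1691.

1691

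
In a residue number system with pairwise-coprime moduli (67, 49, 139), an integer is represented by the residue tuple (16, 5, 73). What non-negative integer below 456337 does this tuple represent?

From x ≡ 16 (mod 67) write x = 16 + 67t. Substituting into x ≡ 5 (mod 49) gives 67t ≡ 38 (mod 49), and since 18⁻¹ ≡ 30 (mod 49), t ≡ 13. Hence x ≡ 16 + 67·13 = 887 (mod 3283).
From x ≡ 887 (mod 3283) write x = 887 + 3283t. Substituting into x ≡ 73 (mod 139) gives 3283t ≡ 20 (mod 139), and since 86⁻¹ ≡ 118 (mod 139), t ≡ 136. Hence x ≡ 887 + 3283·136 = 447375 (mod 456337).

447375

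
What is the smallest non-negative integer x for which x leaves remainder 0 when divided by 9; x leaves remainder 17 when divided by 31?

234

From x ≡ 0 (mod 9) write x = 0 + 9t. Substituting into x ≡ 17 (mod 31) gives 9t ≡ 17 (mod 31), and since 9⁻¹ ≡ 7 (mod 31), t ≡ 26. Hence x ≡ 0 + 9·26 = 234 (mod 279).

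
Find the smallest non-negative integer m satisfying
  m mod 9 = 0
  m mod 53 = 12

171

From m ≡ 0 (mod 9) write m = 0 + 9t. Substituting into m ≡ 12 (mod 53) gives 9t ≡ 12 (mod 53), and since 9⁻¹ ≡ 6 (mod 53), t ≡ 19. Hence m ≡ 0 + 9·19 = 171 (mod 477).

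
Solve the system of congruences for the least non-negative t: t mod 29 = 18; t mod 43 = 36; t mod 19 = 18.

16548

The moduli are pairwise coprime; N = 29·43·19 = 23693.
N/29 = 817; 817 ≡ 5 (mod 29); 5·6 ≡ 1, so inverse 6.
N/43 = 551; 551 ≡ 35 (mod 43); 35·16 ≡ 1, so inverse 16.
N/19 = 1247; 1247 ≡ 12 (mod 19); 12·8 ≡ 1, so inverse 8.
t ≡ 18·817·6 + 36·551·16 + 18·1247·8 = 585180.
585180 mod 23693 = 16548.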